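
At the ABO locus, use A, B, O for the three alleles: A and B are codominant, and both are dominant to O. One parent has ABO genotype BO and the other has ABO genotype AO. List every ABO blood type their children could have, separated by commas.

Gametes from BO × AO give offspring ABO genotypes AB, AO, BO, OO, i.e. phenotypes O, A, B, AB.

O, A, B, AB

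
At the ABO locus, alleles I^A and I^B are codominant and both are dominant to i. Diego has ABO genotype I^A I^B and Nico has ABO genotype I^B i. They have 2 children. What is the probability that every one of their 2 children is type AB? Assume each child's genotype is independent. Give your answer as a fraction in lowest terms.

ABO cross I^A I^B × I^B i → 1/4 A, 1/2 B, 1/4 AB.
So P(type AB) = 1/4 per child.
All 2 independent: (1/4)^2 = 1/16.

1/16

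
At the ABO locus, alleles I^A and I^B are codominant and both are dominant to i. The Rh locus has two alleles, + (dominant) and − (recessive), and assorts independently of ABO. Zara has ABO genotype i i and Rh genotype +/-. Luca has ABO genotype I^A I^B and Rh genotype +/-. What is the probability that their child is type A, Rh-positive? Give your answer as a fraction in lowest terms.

ABO cross i i × I^A I^B → offspring phenotypes: 1/2 A, 1/2 B.
Rh cross +/- × +/- → 3/4 Rh+, 1/4 Rh-.
Independent loci: P(type A, Rh-positive) = 1/2 × 3/4 = 3/8.

3/8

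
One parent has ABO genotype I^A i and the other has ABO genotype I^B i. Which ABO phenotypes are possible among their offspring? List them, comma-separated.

Gametes from I^A i × I^B i give offspring ABO genotypes I^A I^B, I^A i, I^B i, i i, i.e. phenotypes O, A, B, AB.

O, A, B, AB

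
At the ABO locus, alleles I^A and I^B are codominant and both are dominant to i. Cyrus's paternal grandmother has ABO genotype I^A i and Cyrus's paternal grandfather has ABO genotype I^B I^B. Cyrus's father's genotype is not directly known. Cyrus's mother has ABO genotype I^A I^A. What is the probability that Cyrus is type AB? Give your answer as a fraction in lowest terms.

1/2

Cyrus's father's ABO genotype from I^A i × I^B I^B: 1/2 I^A I^B, 1/2 I^B i.
Crossing each possibility with the mother I^A I^A and summing P(type AB): 1/2·1/2 + 1/2·1/2 = 1/2.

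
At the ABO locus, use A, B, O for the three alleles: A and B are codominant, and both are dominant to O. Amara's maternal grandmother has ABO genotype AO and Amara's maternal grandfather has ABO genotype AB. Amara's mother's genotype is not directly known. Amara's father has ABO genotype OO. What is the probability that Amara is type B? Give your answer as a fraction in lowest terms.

Amara's mother's ABO genotype from AO × AB: 1/4 AA, 1/4 AB, 1/4 AO, 1/4 BO.
Crossing each possibility with the father OO and summing P(type B): 1/4·0 + 1/4·1/2 + 1/4·0 + 1/4·1/2 = 1/4.

1/4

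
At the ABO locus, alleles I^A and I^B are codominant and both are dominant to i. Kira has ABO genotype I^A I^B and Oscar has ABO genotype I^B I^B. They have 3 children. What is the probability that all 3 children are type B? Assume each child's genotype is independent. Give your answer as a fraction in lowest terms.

ABO cross I^A I^B × I^B I^B → 1/2 B, 1/2 AB.
So P(type B) = 1/2 per child.
All 3 independent: (1/2)^3 = 1/8.

1/8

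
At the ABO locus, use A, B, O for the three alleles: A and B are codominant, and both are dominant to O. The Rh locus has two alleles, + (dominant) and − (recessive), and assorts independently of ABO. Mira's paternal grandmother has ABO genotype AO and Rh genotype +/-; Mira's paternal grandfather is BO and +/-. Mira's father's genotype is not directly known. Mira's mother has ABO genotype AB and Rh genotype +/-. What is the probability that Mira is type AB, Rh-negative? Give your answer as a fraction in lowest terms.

Mira's father's ABO genotype from AO × BO: 1/4 AB, 1/4 AO, 1/4 BO, 1/4 OO.
Crossing each possibility with the mother AB and summing P(type AB): 1/4·1/2 + 1/4·1/4 + 1/4·1/4 + 1/4·0 = 1/4.
Similarly for Rh via the father's Rh distribution: P(Rh-) = 1/4.
Independent loci: 1/4 × 1/4 = 1/16.

1/16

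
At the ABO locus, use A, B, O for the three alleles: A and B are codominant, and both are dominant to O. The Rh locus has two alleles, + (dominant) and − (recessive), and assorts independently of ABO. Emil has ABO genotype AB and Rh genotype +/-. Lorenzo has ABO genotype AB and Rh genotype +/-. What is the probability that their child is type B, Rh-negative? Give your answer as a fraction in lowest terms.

1/16

ABO cross AB × AB → offspring phenotypes: 1/4 A, 1/4 B, 1/2 AB.
Rh cross +/- × +/- → 3/4 Rh+, 1/4 Rh-.
Independent loci: P(type B, Rh-negative) = 1/4 × 1/4 = 1/16.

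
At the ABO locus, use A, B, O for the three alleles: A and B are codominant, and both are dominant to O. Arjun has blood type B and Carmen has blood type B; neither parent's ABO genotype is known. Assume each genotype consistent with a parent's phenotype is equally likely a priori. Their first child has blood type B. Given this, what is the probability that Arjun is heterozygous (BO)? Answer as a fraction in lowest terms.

7/15

Possible genotypes: Arjun ∈ {BB, BO}; Carmen ∈ {BB, BO}.
Weight each parental genotype pair by prior × P(type-B child):
  BB × BB: posterior weight 4/15.
  BB × BO: posterior weight 4/15.
  BO × BB: posterior weight 4/15.
  BO × BO: posterior weight 1/5.
Sum the posterior weight over pairs where Arjun is BO: 7/15.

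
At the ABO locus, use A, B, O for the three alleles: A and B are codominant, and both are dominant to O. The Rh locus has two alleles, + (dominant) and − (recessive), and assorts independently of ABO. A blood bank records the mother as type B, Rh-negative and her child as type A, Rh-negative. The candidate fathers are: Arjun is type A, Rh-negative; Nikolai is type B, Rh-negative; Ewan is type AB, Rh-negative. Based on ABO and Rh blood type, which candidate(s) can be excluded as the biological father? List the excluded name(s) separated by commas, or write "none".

A candidate is excluded only if no genotype consistent with his phenotype could produce a type A, Rh-negative child with a type B, Rh-negative mother.
Nikolai (type B, Rh-): no genotype consistent with that phenotype can produce a type-A Rh- child with a type-B mother.

Nikolai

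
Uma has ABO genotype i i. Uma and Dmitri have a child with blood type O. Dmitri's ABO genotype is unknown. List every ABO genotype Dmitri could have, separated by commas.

For each candidate genotype of Dmitri, check whether crossing it with i i can produce every observed child phenotype.
  I^A I^A → possible child types {A} ✗
  I^A I^B → possible child types {A, B} ✗
  I^A i → possible child types {O, A} ✓
  I^B I^B → possible child types {B} ✗
  I^B i → possible child types {O, B} ✓
  i i → possible child types {O} ✓

I^A i, I^B i, i i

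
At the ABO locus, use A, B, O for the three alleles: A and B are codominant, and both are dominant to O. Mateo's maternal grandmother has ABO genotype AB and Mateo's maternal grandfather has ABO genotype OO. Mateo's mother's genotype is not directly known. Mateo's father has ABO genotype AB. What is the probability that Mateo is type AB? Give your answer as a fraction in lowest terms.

1/4

Mateo's mother's ABO genotype from AB × OO: 1/2 AO, 1/2 BO.
Crossing each possibility with the father AB and summing P(type AB): 1/2·1/4 + 1/2·1/4 = 1/4.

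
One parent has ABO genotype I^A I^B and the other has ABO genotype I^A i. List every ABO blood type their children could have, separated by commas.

A, B, AB

Gametes from I^A I^B × I^A i give offspring ABO genotypes I^A I^A, I^A I^B, I^A i, I^B i, i.e. phenotypes A, B, AB.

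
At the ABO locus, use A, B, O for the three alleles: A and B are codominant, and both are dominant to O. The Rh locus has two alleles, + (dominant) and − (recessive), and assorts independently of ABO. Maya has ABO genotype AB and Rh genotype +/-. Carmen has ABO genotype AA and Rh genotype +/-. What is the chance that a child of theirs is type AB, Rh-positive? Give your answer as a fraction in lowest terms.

ABO cross AB × AA → offspring phenotypes: 1/2 A, 1/2 AB.
Rh cross +/- × +/- → 3/4 Rh+, 1/4 Rh-.
Independent loci: P(type AB, Rh-positive) = 1/2 × 3/4 = 3/8.

3/8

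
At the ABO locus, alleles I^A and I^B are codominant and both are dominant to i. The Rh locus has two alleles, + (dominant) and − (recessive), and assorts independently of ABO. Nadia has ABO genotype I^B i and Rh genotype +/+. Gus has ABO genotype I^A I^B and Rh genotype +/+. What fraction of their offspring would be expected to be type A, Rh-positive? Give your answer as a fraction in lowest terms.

ABO cross I^B i × I^A I^B → offspring phenotypes: 1/4 A, 1/2 B, 1/4 AB.
Rh cross +/+ × +/+ → 1 Rh+.
Independent loci: P(type A, Rh-positive) = 1/4 × 1 = 1/4.

1/4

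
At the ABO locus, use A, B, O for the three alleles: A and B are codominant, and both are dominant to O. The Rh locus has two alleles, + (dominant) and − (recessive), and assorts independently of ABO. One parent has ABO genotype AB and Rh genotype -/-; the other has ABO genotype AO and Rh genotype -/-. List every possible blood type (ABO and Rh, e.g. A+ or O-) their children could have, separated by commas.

Gametes from AB × AO give offspring ABO genotypes AA, AB, AO, BO, i.e. phenotypes A, B, AB.
Rh cross -/- × -/- → phenotypes Rh-.
Combining independently: A-, B-, AB-.

A-, B-, AB-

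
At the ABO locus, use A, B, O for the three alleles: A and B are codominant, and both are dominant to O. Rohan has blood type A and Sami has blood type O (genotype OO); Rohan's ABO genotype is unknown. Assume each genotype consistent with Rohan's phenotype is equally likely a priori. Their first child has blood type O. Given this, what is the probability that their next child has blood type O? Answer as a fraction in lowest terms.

Possible genotypes: Rohan ∈ {AA, AO}; Sami ∈ {OO}.
Weight each parental genotype pair by prior × P(type-O child):
  AO × OO: posterior weight 1; P(next child type O) = 1/2.
Weighted sum = 1/2.

1/2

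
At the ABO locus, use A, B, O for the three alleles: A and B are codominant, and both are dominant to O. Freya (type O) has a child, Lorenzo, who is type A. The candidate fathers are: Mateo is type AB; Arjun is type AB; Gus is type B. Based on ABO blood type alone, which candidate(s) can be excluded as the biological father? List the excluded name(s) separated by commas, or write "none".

Gus

A candidate is excluded only if no genotype consistent with his phenotype could produce a type A child with a type O mother.
Gus (type B): no genotype consistent with that phenotype can produce a type-A child with a type-O mother.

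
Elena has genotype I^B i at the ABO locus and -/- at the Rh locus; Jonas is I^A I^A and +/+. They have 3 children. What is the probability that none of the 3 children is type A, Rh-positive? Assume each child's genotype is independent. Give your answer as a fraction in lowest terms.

ABO cross I^B i × I^A I^A → 1/2 A, 1/2 AB.
Rh cross -/- × +/+ → 1 Rh+; so P(type A, Rh-positive) = 1/2 × 1 = 1/2 per child.
P(not type A, Rh-positive) = 1/2 for one child; (1/2)^3 = 1/8.

1/8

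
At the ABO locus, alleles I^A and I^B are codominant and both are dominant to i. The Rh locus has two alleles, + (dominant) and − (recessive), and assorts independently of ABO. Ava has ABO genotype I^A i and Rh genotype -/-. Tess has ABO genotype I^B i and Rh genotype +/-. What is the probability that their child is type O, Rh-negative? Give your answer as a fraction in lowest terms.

1/8

ABO cross I^A i × I^B i → offspring phenotypes: 1/4 O, 1/4 A, 1/4 B, 1/4 AB.
Rh cross -/- × +/- → 1/2 Rh+, 1/2 Rh-.
Independent loci: P(type O, Rh-negative) = 1/4 × 1/2 = 1/8.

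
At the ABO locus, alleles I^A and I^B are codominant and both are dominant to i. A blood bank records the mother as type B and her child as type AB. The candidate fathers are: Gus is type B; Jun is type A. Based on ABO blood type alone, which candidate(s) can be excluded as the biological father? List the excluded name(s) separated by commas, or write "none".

Gus

A candidate is excluded only if no genotype consistent with his phenotype could produce a type AB child with a type B mother.
Gus (type B): no genotype consistent with that phenotype can produce a type-AB child with a type-B mother.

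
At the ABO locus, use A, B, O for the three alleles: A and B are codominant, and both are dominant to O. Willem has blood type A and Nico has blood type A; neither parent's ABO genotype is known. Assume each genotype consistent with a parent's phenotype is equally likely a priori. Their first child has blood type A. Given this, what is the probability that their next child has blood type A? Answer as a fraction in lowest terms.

Possible genotypes: Willem ∈ {AA, AO}; Nico ∈ {AA, AO}.
Weight each parental genotype pair by prior × P(type-A child):
  AA × AA: posterior weight 4/15; P(next child type A) = 1.
  AA × AO: posterior weight 4/15; P(next child type A) = 1.
  AO × AA: posterior weight 4/15; P(next child type A) = 1.
  AO × AO: posterior weight 1/5; P(next child type A) = 3/4.
Weighted sum = 19/20.

19/20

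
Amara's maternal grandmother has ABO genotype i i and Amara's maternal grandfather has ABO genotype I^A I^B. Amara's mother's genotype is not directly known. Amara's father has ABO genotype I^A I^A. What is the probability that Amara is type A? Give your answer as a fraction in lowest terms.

Amara's mother's ABO genotype from i i × I^A I^B: 1/2 I^A i, 1/2 I^B i.
Crossing each possibility with the father I^A I^A and summing P(type A): 1/2·1 + 1/2·1/2 = 3/4.

3/4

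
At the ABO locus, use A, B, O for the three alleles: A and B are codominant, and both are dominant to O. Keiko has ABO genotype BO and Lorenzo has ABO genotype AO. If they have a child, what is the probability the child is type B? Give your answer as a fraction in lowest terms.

1/4

ABO cross BO × AO → offspring phenotypes: 1/4 O, 1/4 A, 1/4 B, 1/4 AB.
So P(type B) = 1/4.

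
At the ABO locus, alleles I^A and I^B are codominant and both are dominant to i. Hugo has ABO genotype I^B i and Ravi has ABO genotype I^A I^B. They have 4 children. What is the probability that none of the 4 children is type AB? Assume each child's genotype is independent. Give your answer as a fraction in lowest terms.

81/256

ABO cross I^B i × I^A I^B → 1/4 A, 1/2 B, 1/4 AB.
So P(type AB) = 1/4 per child.
P(not type AB) = 3/4 for one child; (3/4)^4 = 81/256.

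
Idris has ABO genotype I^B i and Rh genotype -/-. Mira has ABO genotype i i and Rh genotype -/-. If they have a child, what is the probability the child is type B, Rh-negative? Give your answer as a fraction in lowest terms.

1/2

ABO cross I^B i × i i → offspring phenotypes: 1/2 O, 1/2 B.
Rh cross -/- × -/- → 1 Rh-.
Independent loci: P(type B, Rh-negative) = 1/2 × 1 = 1/2.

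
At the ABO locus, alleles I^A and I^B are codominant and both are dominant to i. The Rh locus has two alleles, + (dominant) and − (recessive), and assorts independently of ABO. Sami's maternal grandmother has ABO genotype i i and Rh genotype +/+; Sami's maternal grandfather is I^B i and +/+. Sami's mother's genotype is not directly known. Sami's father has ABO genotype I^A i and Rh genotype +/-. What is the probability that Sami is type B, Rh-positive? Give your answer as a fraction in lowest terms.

Sami's mother's ABO genotype from i i × I^B i: 1/2 I^B i, 1/2 i i.
Crossing each possibility with the father I^A i and summing P(type B): 1/2·1/4 + 1/2·0 = 1/8.
Similarly for Rh via the mother's Rh distribution: P(Rh+) = 1.
Independent loci: 1/8 × 1 = 1/8.

1/8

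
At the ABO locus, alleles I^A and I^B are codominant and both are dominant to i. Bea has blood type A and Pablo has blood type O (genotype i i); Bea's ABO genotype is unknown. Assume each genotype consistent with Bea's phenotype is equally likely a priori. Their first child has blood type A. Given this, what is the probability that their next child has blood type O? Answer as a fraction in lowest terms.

1/6

Possible genotypes: Bea ∈ {I^A I^A, I^A i}; Pablo ∈ {i i}.
Weight each parental genotype pair by prior × P(type-A child):
  I^A I^A × i i: posterior weight 2/3; P(next child type O) = 0.
  I^A i × i i: posterior weight 1/3; P(next child type O) = 1/2.
Weighted sum = 1/6.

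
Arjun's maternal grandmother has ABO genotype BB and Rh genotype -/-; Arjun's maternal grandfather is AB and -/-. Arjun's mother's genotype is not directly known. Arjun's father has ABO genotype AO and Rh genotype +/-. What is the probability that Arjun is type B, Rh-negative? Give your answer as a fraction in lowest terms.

Arjun's mother's ABO genotype from BB × AB: 1/2 AB, 1/2 BB.
Crossing each possibility with the father AO and summing P(type B): 1/2·1/4 + 1/2·1/2 = 3/8.
Similarly for Rh via the mother's Rh distribution: P(Rh-) = 1/2.
Independent loci: 3/8 × 1/2 = 3/16.

3/16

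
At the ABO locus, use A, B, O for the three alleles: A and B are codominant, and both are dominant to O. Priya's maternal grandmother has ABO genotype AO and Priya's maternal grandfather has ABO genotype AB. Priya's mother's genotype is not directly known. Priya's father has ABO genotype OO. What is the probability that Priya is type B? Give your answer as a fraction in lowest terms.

Priya's mother's ABO genotype from AO × AB: 1/4 AA, 1/4 AB, 1/4 AO, 1/4 BO.
Crossing each possibility with the father OO and summing P(type B): 1/4·0 + 1/4·1/2 + 1/4·0 + 1/4·1/2 = 1/4.

1/4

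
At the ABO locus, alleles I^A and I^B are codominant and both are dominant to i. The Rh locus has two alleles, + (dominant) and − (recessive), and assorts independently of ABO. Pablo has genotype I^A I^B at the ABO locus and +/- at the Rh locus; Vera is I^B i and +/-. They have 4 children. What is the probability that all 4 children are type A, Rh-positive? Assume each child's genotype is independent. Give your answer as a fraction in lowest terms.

ABO cross I^A I^B × I^B i → 1/4 A, 1/2 B, 1/4 AB.
Rh cross +/- × +/- → 3/4 Rh+, 1/4 Rh-; so P(type A, Rh-positive) = 1/4 × 3/4 = 3/16 per child.
All 4 independent: (3/16)^4 = 81/65536.

81/65536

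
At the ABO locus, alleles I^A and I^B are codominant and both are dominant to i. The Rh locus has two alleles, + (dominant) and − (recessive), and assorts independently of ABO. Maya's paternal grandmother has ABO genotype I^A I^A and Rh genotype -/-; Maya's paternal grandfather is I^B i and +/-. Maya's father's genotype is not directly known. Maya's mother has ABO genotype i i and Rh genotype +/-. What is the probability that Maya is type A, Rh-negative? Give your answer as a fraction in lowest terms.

3/16

Maya's father's ABO genotype from I^A I^A × I^B i: 1/2 I^A I^B, 1/2 I^A i.
Crossing each possibility with the mother i i and summing P(type A): 1/2·1/2 + 1/2·1/2 = 1/2.
Similarly for Rh via the father's Rh distribution: P(Rh-) = 3/8.
Independent loci: 1/2 × 3/8 = 3/16.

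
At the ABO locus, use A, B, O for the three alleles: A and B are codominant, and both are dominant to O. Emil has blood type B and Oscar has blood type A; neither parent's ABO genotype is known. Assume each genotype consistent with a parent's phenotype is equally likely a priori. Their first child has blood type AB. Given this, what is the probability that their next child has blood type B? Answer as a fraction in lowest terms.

Possible genotypes: Emil ∈ {BB, BO}; Oscar ∈ {AA, AO}.
Weight each parental genotype pair by prior × P(type-AB child):
  BB × AA: posterior weight 4/9; P(next child type B) = 0.
  BB × AO: posterior weight 2/9; P(next child type B) = 1/2.
  BO × AA: posterior weight 2/9; P(next child type B) = 0.
  BO × AO: posterior weight 1/9; P(next child type B) = 1/4.
Weighted sum = 5/36.

5/36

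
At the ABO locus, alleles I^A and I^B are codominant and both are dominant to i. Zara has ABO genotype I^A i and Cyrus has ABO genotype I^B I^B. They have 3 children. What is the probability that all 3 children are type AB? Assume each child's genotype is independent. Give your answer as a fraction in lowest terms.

ABO cross I^A i × I^B I^B → 1/2 B, 1/2 AB.
So P(type AB) = 1/2 per child.
All 3 independent: (1/2)^3 = 1/8.

1/8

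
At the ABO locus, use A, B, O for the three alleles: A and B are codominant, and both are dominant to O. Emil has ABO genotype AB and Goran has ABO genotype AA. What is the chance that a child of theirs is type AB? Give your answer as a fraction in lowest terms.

1/2

ABO cross AB × AA → offspring phenotypes: 1/2 A, 1/2 AB.
So P(type AB) = 1/2.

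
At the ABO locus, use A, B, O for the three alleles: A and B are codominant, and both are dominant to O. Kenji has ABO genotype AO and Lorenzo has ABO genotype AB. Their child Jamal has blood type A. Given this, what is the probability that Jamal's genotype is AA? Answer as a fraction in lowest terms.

Cross AO × AB → 1/4 AA, 1/4 AB, 1/4 AO, 1/4 BO.
Type-A genotypes among offspring: AA (1/4), AO (1/4); total 1/2.
P(AA | type A) = (1/4) / (1/2) = 1/2.

1/2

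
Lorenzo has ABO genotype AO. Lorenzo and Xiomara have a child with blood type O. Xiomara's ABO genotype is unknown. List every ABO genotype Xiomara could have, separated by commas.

For each candidate genotype of Xiomara, check whether crossing it with AO can produce every observed child phenotype.
  AA → possible child types {A} ✗
  AB → possible child types {A, B, AB} ✗
  AO → possible child types {O, A} ✓
  BB → possible child types {B, AB} ✗
  BO → possible child types {O, A, B, AB} ✓
  OO → possible child types {O, A} ✓

AO, BO, OO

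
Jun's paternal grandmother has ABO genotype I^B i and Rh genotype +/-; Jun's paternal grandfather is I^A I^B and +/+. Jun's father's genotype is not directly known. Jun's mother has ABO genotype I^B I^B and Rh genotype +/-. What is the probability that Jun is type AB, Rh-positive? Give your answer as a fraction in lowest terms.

7/32

Jun's father's ABO genotype from I^B i × I^A I^B: 1/4 I^A I^B, 1/4 I^A i, 1/4 I^B I^B, 1/4 I^B i.
Crossing each possibility with the mother I^B I^B and summing P(type AB): 1/4·1/2 + 1/4·1/2 + 1/4·0 + 1/4·0 = 1/4.
Similarly for Rh via the father's Rh distribution: P(Rh+) = 7/8.
Independent loci: 1/4 × 7/8 = 7/32.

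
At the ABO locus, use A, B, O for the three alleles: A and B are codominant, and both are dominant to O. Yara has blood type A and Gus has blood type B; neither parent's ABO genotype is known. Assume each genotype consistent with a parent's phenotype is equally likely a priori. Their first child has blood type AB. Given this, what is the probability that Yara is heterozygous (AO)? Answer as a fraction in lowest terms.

Possible genotypes: Yara ∈ {AA, AO}; Gus ∈ {BB, BO}.
Weight each parental genotype pair by prior × P(type-AB child):
  AA × BB: posterior weight 4/9.
  AA × BO: posterior weight 2/9.
  AO × BB: posterior weight 2/9.
  AO × BO: posterior weight 1/9.
Sum the posterior weight over pairs where Yara is AO: 1/3.

1/3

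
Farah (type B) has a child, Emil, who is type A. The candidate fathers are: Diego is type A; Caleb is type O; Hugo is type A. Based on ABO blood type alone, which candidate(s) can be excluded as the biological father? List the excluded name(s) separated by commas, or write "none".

A candidate is excluded only if no genotype consistent with his phenotype could produce a type A child with a type B mother.
Caleb (type O): no genotype consistent with that phenotype can produce a type-A child with a type-B mother.

Caleb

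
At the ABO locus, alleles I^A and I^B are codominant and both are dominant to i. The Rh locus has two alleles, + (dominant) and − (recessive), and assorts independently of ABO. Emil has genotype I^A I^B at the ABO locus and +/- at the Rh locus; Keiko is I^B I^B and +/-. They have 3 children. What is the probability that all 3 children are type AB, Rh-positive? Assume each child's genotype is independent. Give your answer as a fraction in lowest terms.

ABO cross I^A I^B × I^B I^B → 1/2 B, 1/2 AB.
Rh cross +/- × +/- → 3/4 Rh+, 1/4 Rh-; so P(type AB, Rh-positive) = 1/2 × 3/4 = 3/8 per child.
All 3 independent: (3/8)^3 = 27/512.

27/512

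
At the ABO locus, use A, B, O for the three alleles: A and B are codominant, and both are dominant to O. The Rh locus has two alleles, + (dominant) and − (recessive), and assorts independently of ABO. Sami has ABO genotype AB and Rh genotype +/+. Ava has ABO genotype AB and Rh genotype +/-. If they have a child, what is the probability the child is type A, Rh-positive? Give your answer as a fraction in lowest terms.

1/4

ABO cross AB × AB → offspring phenotypes: 1/4 A, 1/4 B, 1/2 AB.
Rh cross +/+ × +/- → 1 Rh+.
Independent loci: P(type A, Rh-positive) = 1/4 × 1 = 1/4.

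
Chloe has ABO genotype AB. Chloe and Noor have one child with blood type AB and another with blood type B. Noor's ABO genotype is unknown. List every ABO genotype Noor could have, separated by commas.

For each candidate genotype of Noor, check whether crossing it with AB can produce every observed child phenotype.
  AA → possible child types {A, AB} ✗
  AB → possible child types {A, B, AB} ✓
  AO → possible child types {A, B, AB} ✓
  BB → possible child types {B, AB} ✓
  BO → possible child types {A, B, AB} ✓
  OO → possible child types {A, B} ✗

AB, AO, BB, BO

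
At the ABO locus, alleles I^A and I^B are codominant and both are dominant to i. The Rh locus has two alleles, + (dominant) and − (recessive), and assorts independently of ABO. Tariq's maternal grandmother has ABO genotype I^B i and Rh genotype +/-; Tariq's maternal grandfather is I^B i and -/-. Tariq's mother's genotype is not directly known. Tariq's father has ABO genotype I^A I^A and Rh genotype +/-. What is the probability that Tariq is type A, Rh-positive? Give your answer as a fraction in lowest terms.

5/16

Tariq's mother's ABO genotype from I^B i × I^B i: 1/4 I^B I^B, 1/2 I^B i, 1/4 i i.
Crossing each possibility with the father I^A I^A and summing P(type A): 1/4·0 + 1/2·1/2 + 1/4·1 = 1/2.
Similarly for Rh via the mother's Rh distribution: P(Rh+) = 5/8.
Independent loci: 1/2 × 5/8 = 5/16.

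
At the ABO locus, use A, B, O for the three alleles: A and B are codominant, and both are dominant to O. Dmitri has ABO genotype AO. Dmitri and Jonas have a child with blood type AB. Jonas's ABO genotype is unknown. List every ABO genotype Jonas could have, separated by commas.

AB, BB, BO

For each candidate genotype of Jonas, check whether crossing it with AO can produce every observed child phenotype.
  AA → possible child types {A} ✗
  AB → possible child types {A, B, AB} ✓
  AO → possible child types {O, A} ✗
  BB → possible child types {B, AB} ✓
  BO → possible child types {O, A, B, AB} ✓
  OO → possible child types {O, A} ✗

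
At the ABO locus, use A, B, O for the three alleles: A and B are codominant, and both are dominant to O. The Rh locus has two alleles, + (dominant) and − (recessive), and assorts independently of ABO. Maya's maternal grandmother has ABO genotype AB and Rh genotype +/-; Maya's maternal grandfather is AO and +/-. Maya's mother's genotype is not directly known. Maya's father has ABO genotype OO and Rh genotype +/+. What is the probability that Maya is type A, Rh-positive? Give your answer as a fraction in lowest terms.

Maya's mother's ABO genotype from AB × AO: 1/4 AA, 1/4 AB, 1/4 AO, 1/4 BO.
Crossing each possibility with the father OO and summing P(type A): 1/4·1 + 1/4·1/2 + 1/4·1/2 + 1/4·0 = 1/2.
Similarly for Rh via the mother's Rh distribution: P(Rh+) = 1.
Independent loci: 1/2 × 1 = 1/2.

1/2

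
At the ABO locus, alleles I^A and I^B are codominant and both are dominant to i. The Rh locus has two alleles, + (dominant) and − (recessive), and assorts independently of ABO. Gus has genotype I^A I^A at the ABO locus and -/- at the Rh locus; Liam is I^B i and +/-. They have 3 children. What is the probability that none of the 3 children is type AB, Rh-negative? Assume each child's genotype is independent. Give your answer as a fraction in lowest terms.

27/64

ABO cross I^A I^A × I^B i → 1/2 A, 1/2 AB.
Rh cross -/- × +/- → 1/2 Rh+, 1/2 Rh-; so P(type AB, Rh-negative) = 1/2 × 1/2 = 1/4 per child.
P(not type AB, Rh-negative) = 3/4 for one child; (3/4)^3 = 27/64.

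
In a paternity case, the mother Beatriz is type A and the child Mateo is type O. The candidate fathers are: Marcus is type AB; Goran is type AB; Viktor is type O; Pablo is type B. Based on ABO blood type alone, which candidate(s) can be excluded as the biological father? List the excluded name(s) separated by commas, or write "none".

Marcus, Goran

A candidate is excluded only if no genotype consistent with his phenotype could produce a type O child with a type A mother.
Marcus (type AB): no genotype consistent with that phenotype can produce a type-O child with a type-A mother.
Goran (type AB): no genotype consistent with that phenotype can produce a type-O child with a type-A mother.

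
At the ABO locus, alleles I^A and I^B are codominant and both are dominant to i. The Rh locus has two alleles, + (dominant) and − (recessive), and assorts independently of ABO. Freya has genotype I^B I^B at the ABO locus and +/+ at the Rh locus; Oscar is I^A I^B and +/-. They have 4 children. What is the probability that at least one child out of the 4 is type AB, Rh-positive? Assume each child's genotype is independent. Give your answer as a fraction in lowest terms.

15/16

ABO cross I^B I^B × I^A I^B → 1/2 B, 1/2 AB.
Rh cross +/+ × +/- → 1 Rh+; so P(type AB, Rh-positive) = 1/2 × 1 = 1/2 per child.
P(none) = (1/2)^4 = 1/16; P(at least one) = 1 − 1/16 = 15/16.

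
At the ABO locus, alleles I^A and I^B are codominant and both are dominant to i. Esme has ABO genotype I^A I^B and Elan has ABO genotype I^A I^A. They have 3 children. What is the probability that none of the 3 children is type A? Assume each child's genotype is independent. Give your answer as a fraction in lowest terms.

1/8

ABO cross I^A I^B × I^A I^A → 1/2 A, 1/2 AB.
So P(type A) = 1/2 per child.
P(not type A) = 1/2 for one child; (1/2)^3 = 1/8.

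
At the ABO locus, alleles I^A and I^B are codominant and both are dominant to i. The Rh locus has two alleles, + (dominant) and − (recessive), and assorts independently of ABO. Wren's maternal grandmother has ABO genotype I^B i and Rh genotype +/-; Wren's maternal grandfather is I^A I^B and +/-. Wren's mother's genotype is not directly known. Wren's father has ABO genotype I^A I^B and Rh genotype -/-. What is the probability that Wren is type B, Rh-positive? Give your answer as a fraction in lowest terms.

3/16

Wren's mother's ABO genotype from I^B i × I^A I^B: 1/4 I^A I^B, 1/4 I^A i, 1/4 I^B I^B, 1/4 I^B i.
Crossing each possibility with the father I^A I^B and summing P(type B): 1/4·1/4 + 1/4·1/4 + 1/4·1/2 + 1/4·1/2 = 3/8.
Similarly for Rh via the mother's Rh distribution: P(Rh+) = 1/2.
Independent loci: 3/8 × 1/2 = 3/16.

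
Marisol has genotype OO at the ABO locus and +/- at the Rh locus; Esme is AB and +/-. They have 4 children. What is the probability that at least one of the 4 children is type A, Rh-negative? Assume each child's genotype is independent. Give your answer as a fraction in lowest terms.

1695/4096

ABO cross OO × AB → 1/2 A, 1/2 B.
Rh cross +/- × +/- → 3/4 Rh+, 1/4 Rh-; so P(type A, Rh-negative) = 1/2 × 1/4 = 1/8 per child.
P(none) = (7/8)^4 = 2401/4096; P(at least one) = 1 − 2401/4096 = 1695/4096.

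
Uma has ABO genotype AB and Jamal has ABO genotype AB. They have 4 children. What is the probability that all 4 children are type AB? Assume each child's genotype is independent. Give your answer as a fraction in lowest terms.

1/16

ABO cross AB × AB → 1/4 A, 1/4 B, 1/2 AB.
So P(type AB) = 1/2 per child.
All 4 independent: (1/2)^4 = 1/16.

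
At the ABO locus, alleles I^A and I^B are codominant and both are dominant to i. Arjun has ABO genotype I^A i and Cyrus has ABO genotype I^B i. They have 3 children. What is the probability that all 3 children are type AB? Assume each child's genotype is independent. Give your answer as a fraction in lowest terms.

1/64

ABO cross I^A i × I^B i → 1/4 O, 1/4 A, 1/4 B, 1/4 AB.
So P(type AB) = 1/4 per child.
All 3 independent: (1/4)^3 = 1/64.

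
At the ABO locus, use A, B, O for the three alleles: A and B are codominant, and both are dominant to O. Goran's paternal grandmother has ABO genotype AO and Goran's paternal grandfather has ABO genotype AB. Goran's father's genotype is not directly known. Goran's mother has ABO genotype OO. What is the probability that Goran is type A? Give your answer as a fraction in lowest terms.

1/2

Goran's father's ABO genotype from AO × AB: 1/4 AA, 1/4 AB, 1/4 AO, 1/4 BO.
Crossing each possibility with the mother OO and summing P(type A): 1/4·1 + 1/4·1/2 + 1/4·1/2 + 1/4·0 = 1/2.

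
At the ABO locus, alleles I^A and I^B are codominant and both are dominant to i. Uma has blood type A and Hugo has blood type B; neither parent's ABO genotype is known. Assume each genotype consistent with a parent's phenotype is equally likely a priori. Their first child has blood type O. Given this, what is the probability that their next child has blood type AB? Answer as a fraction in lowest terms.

Possible genotypes: Uma ∈ {I^A I^A, I^A i}; Hugo ∈ {I^B I^B, I^B i}.
Weight each parental genotype pair by prior × P(type-O child):
  I^A i × I^B i: posterior weight 1; P(next child type AB) = 1/4.
Weighted sum = 1/4.

1/4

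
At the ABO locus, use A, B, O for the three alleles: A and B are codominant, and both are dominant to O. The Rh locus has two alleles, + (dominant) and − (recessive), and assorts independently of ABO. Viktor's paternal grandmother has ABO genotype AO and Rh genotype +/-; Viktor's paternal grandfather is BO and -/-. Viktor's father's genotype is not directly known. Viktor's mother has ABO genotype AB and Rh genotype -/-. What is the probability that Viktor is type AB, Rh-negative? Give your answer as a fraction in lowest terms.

3/16

Viktor's father's ABO genotype from AO × BO: 1/4 AB, 1/4 AO, 1/4 BO, 1/4 OO.
Crossing each possibility with the mother AB and summing P(type AB): 1/4·1/2 + 1/4·1/4 + 1/4·1/4 + 1/4·0 = 1/4.
Similarly for Rh via the father's Rh distribution: P(Rh-) = 3/4.
Independent loci: 1/4 × 3/4 = 3/16.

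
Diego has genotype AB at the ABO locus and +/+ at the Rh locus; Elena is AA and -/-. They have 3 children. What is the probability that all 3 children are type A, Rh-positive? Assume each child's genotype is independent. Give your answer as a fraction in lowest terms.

ABO cross AB × AA → 1/2 A, 1/2 AB.
Rh cross +/+ × -/- → 1 Rh+; so P(type A, Rh-positive) = 1/2 × 1 = 1/2 per child.
All 3 independent: (1/2)^3 = 1/8.

1/8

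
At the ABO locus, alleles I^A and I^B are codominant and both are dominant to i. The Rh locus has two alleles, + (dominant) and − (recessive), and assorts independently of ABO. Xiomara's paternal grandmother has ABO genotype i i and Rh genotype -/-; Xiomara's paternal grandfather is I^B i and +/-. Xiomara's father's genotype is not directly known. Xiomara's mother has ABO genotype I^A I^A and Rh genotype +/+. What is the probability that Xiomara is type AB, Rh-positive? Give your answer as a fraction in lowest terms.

Xiomara's father's ABO genotype from i i × I^B i: 1/2 I^B i, 1/2 i i.
Crossing each possibility with the mother I^A I^A and summing P(type AB): 1/2·1/2 + 1/2·0 = 1/4.
Similarly for Rh via the father's Rh distribution: P(Rh+) = 1.
Independent loci: 1/4 × 1 = 1/4.

1/4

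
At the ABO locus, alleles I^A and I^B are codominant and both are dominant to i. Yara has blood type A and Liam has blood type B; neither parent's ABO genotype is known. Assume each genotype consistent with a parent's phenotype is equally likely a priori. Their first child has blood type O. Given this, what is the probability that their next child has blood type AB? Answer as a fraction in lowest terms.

1/4

Possible genotypes: Yara ∈ {I^A I^A, I^A i}; Liam ∈ {I^B I^B, I^B i}.
Weight each parental genotype pair by prior × P(type-O child):
  I^A i × I^B i: posterior weight 1; P(next child type AB) = 1/4.
Weighted sum = 1/4.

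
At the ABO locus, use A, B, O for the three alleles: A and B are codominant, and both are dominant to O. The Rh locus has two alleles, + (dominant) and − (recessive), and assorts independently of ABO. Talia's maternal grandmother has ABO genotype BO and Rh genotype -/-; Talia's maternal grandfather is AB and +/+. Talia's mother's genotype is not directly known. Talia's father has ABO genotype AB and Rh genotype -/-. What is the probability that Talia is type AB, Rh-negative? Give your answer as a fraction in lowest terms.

Talia's mother's ABO genotype from BO × AB: 1/4 AB, 1/4 AO, 1/4 BB, 1/4 BO.
Crossing each possibility with the father AB and summing P(type AB): 1/4·1/2 + 1/4·1/4 + 1/4·1/2 + 1/4·1/4 = 3/8.
Similarly for Rh via the mother's Rh distribution: P(Rh-) = 1/2.
Independent loci: 3/8 × 1/2 = 3/16.

3/16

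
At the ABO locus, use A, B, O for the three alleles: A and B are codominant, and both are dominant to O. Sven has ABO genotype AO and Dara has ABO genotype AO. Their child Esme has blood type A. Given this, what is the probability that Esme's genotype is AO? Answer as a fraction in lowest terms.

Cross AO × AO → 1/4 AA, 1/2 AO, 1/4 OO.
Type-A genotypes among offspring: AA (1/4), AO (1/2); total 3/4.
P(AO | type A) = (1/2) / (3/4) = 2/3.

2/3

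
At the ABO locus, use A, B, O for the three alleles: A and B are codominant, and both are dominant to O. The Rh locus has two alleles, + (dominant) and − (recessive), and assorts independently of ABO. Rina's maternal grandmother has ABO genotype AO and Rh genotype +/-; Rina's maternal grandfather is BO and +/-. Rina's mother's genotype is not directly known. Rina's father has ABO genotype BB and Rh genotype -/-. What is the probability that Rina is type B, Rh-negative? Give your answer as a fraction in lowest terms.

Rina's mother's ABO genotype from AO × BO: 1/4 AB, 1/4 AO, 1/4 BO, 1/4 OO.
Crossing each possibility with the father BB and summing P(type B): 1/4·1/2 + 1/4·1/2 + 1/4·1 + 1/4·1 = 3/4.
Similarly for Rh via the mother's Rh distribution: P(Rh-) = 1/2.
Independent loci: 3/4 × 1/2 = 3/8.

3/8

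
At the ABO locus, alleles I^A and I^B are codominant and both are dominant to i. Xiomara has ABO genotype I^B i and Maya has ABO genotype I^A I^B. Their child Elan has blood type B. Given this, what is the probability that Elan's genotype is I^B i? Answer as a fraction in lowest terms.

1/2

Cross I^B i × I^A I^B → 1/4 I^A I^B, 1/4 I^A i, 1/4 I^B I^B, 1/4 I^B i.
Type-B genotypes among offspring: I^B I^B (1/4), I^B i (1/4); total 1/2.
P(I^B i | type B) = (1/4) / (1/2) = 1/2.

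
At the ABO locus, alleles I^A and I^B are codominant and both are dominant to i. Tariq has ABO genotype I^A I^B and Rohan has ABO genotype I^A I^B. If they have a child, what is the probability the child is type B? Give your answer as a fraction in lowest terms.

1/4

ABO cross I^A I^B × I^A I^B → offspring phenotypes: 1/4 A, 1/4 B, 1/2 AB.
So P(type B) = 1/4.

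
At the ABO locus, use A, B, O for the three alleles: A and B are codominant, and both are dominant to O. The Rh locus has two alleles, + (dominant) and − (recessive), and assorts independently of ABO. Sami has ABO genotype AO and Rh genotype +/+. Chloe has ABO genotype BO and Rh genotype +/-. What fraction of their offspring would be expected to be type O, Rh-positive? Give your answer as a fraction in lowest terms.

ABO cross AO × BO → offspring phenotypes: 1/4 O, 1/4 A, 1/4 B, 1/4 AB.
Rh cross +/+ × +/- → 1 Rh+.
Independent loci: P(type O, Rh-positive) = 1/4 × 1 = 1/4.

1/4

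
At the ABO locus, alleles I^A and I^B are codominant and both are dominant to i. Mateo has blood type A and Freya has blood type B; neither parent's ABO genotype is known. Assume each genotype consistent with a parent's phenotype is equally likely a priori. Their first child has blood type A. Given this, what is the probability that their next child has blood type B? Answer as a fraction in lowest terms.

1/12

Possible genotypes: Mateo ∈ {I^A I^A, I^A i}; Freya ∈ {I^B I^B, I^B i}.
Weight each parental genotype pair by prior × P(type-A child):
  I^A I^A × I^B i: posterior weight 2/3; P(next child type B) = 0.
  I^A i × I^B i: posterior weight 1/3; P(next child type B) = 1/4.
Weighted sum = 1/12.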